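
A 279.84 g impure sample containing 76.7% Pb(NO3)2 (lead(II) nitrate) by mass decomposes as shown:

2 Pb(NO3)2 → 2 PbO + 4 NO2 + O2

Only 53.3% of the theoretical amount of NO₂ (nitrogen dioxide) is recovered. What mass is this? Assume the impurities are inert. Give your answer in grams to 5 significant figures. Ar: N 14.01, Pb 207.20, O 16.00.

31.783 g

Pure Pb(NO3)2 available = 279.84 g × 0.767 = 214.637 g.
M(Pb(NO3)2) = 207.20 + 2(14.01) + 6(16.00) = 331.22 g/mol.
M(NO2) = 14.01 + 2(16.00) = 46.01 g/mol.
n(Pb(NO3)2) = 214.637 g / 331.22 g/mol = 0.648020 mol.
From the equation the Pb(NO3)2:NO2 mole ratio is 2:4, so n(NO2) = 0.648020 × 4/2 = 1.29604 mol.
Mass of NO2 = 1.29604 mol × 46.01 g/mol = 59.6308 g.
Actual mass collected = 59.6308 g × 0.533 = 31.7832 g.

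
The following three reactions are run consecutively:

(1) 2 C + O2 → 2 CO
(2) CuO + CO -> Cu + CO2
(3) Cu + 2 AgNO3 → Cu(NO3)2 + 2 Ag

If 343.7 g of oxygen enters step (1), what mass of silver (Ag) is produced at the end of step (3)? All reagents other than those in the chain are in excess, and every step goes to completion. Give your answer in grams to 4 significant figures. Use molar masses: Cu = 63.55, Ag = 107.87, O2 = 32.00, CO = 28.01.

4634 g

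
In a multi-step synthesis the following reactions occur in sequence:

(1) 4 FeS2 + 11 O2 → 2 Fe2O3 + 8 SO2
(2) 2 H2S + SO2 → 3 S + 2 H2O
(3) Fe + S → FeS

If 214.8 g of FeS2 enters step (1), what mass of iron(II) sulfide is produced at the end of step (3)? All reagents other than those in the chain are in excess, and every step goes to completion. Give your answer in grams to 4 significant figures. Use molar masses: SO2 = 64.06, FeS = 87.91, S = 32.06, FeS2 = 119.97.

n(FeS2) = 214.8 / 119.97 = 1.7904 mol.
Reaction (1): FeS2→SO2 ratio 4:8 ⇒ n(SO2) = 3.5809 mol.
Reaction (2): SO2→S ratio 1:3 ⇒ n(S) = 10.743 mol.
Reaction (3): S→FeS ratio 1:1 ⇒ n(FeS) = 10.743 mol.
Mass of FeS = 10.743 × 87.91 = 944.39 g.

944.4 g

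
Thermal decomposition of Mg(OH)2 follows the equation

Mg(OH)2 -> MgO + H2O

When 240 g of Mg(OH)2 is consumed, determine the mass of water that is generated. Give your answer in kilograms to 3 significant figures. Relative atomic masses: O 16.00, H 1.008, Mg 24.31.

0.0741 kg

M(Mg(OH)2) = 24.31 + 2(16.00) + 2(1.008) = 58.326 g/mol.
M(H2O) = 2(1.008) + 16.00 = 18.016 g/mol.
n(Mg(OH)2) = 240.0 g / 58.326 g/mol = 4.115 mol.
From the equation the Mg(OH)2:H2O mole ratio is 1:1, so n(H2O) = 4.115 × 1/1 = 4.115 mol.
Mass of H2O = 4.115 mol × 18.016 g/mol = 74.13 g.
Converting to kg: 74.13 g = 0.0741 kg.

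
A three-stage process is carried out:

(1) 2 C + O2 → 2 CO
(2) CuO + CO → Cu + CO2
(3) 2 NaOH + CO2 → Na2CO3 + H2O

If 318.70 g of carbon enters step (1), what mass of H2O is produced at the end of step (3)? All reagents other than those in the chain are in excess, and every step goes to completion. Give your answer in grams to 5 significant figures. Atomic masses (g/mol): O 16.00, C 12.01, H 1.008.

M(C) = 12.01 g/mol.
M(H2O) = 2(1.008) + 16.00 = 18.016 g/mol.
n(C) = 318.70 / 12.01 = 26.5362 mol.
Reaction (1): C→CO ratio 2:2 ⇒ n(CO) = 26.5362 mol.
Reaction (2): CO→CO2 ratio 1:1 ⇒ n(CO2) = 26.5362 mol.
Reaction (3): CO2→H2O ratio 1:1 ⇒ n(H2O) = 26.5362 mol.
Mass of H2O = 26.5362 × 18.016 = 478.077 g.

478.08 g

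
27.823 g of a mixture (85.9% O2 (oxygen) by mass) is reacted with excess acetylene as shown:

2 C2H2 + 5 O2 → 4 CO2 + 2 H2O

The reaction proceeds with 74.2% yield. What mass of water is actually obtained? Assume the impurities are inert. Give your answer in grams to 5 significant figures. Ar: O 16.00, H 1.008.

Pure O2 available = 27.823 g × 0.859 = 23.9000 g.
M(O2) = 2(16.00) = 32.00 g/mol.
M(H2O) = 2(1.008) + 16.00 = 18.016 g/mol.
n(O2) = 23.9000 g / 32.00 g/mol = 0.746874 mol.
From the equation the O2:H2O mole ratio is 5:2, so n(H2O) = 0.746874 × 2/5 = 0.298749 mol.
Mass of H2O = 0.298749 mol × 18.016 g/mol = 5.38227 g.
Actual mass collected = 5.38227 g × 0.742 = 3.99364 g.

3.9936 g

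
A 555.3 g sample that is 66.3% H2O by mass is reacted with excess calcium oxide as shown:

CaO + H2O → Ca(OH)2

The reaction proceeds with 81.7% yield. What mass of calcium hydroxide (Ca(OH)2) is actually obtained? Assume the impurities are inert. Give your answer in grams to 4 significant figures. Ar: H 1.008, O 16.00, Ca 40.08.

Pure H2O available = 555.3 g × 0.663 = 368.16 g.
M(H2O) = 2(1.008) + 16.00 = 18.016 g/mol.
M(Ca(OH)2) = 40.08 + 2(16.00) + 2(1.008) = 74.096 g/mol.
n(H2O) = 368.16 g / 18.016 g/mol = 20.435 mol.
From the equation the H2O:Ca(OH)2 mole ratio is 1:1, so n(Ca(OH)2) = 20.435 × 1/1 = 20.435 mol.
Mass of Ca(OH)2 = 20.435 mol × 74.096 g/mol = 1514.2 g.
Actual mass collected = 1514.2 g × 0.817 = 1237.1 g.

1237 g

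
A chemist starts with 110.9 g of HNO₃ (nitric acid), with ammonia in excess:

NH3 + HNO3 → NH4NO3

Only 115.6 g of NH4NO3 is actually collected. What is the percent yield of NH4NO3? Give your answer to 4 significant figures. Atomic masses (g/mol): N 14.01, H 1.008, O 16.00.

82.06 %

M(HNO3) = 1.008 + 14.01 + 3(16.00) = 63.018 g/mol.
M(NH4NO3) = 2(14.01) + 4(1.008) + 3(16.00) = 80.052 g/mol.
n(HNO3) = 110.90 g / 63.018 g/mol = 1.7598 mol.
From the equation the HNO3:NH4NO3 mole ratio is 1:1, so n(NH4NO3) = 1.7598 × 1/1 = 1.7598 mol.
Mass of NH4NO3 = 1.7598 mol × 80.052 g/mol = 140.88 g.
This is the theoretical yield. Percent yield = 115.6 g / 140.88 g × 100% = 82.058%.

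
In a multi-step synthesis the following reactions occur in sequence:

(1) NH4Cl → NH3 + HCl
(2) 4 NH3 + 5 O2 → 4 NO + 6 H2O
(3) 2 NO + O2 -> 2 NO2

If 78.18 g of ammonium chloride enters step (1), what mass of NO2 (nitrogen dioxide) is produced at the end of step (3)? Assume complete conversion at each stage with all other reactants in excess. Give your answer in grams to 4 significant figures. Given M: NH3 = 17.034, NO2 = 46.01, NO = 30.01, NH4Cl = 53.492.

n(NH4Cl) = 78.18 / 53.492 = 1.4615 mol.
Reaction (1): NH4Cl→NH3 ratio 1:1 ⇒ n(NH3) = 1.4615 mol.
Reaction (2): NH3→NO ratio 4:4 ⇒ n(NO) = 1.4615 mol.
Reaction (3): NO→NO2 ratio 2:2 ⇒ n(NO2) = 1.4615 mol.
Mass of NO2 = 1.4615 × 46.01 = 67.245 g.

67.24 g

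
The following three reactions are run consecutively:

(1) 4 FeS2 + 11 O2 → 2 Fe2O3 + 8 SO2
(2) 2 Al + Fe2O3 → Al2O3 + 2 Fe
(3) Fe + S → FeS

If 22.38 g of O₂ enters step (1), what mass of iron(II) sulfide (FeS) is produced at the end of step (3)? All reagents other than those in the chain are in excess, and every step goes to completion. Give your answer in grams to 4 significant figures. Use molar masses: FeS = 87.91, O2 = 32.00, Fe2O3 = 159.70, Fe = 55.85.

n(O2) = 22.38 / 32.00 = 0.69937 mol.
Reaction (1): O2→Fe2O3 ratio 11:2 ⇒ n(Fe2O3) = 0.12716 mol.
Reaction (2): Fe2O3→Fe ratio 1:2 ⇒ n(Fe) = 0.25432 mol.
Reaction (3): Fe→FeS ratio 1:1 ⇒ n(FeS) = 0.25432 mol.
Mass of FeS = 0.25432 × 87.91 = 22.357 g.

22.36 g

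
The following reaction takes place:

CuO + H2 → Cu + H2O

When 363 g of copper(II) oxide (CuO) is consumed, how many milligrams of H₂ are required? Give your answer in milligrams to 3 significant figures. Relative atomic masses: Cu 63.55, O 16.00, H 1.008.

M(CuO) = 63.55 + 16.00 = 79.55 g/mol.
M(H2) = 2(1.008) = 2.016 g/mol.
n(CuO) = 363.0 g / 79.55 g/mol = 4.563 mol.
From the equation the CuO:H2 mole ratio is 1:1, so n(H2) = 4.563 × 1/1 = 4.563 mol.
Mass of H2 = 4.563 mol × 2.016 g/mol = 9.199 g.
Converting to mg: 9.199 g = 9200 mg.

9200 mg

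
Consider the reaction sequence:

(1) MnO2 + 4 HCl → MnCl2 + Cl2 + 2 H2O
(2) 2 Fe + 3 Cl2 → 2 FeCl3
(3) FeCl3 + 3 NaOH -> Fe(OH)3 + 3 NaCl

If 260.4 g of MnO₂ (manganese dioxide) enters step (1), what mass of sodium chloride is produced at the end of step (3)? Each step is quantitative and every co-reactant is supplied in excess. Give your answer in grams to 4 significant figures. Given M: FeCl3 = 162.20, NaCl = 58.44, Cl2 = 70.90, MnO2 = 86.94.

350.1 g

n(MnO2) = 260.4 / 86.94 = 2.9952 mol.
Reaction (1): MnO2→Cl2 ratio 1:1 ⇒ n(Cl2) = 2.9952 mol.
Reaction (2): Cl2→FeCl3 ratio 3:2 ⇒ n(FeCl3) = 1.9968 mol.
Reaction (3): FeCl3→NaCl ratio 1:3 ⇒ n(NaCl) = 5.9903 mol.
Mass of NaCl = 5.9903 × 58.44 = 350.08 g.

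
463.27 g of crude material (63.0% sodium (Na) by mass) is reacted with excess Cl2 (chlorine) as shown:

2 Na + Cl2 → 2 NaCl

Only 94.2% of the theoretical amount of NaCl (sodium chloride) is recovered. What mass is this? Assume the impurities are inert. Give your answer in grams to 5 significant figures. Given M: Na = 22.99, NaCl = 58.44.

Pure Na available = 463.27 g × 0.630 = 291.860 g.
n(Na) = 291.860 g / 22.99 g/mol = 12.6951 mol.
From the equation the Na:NaCl mole ratio is 2:2, so n(NaCl) = 12.6951 × 2/2 = 12.6951 mol.
Mass of NaCl = 12.6951 mol × 58.44 g/mol = 741.901 g.
Actual mass collected = 741.901 g × 0.942 = 698.871 g.

698.87 g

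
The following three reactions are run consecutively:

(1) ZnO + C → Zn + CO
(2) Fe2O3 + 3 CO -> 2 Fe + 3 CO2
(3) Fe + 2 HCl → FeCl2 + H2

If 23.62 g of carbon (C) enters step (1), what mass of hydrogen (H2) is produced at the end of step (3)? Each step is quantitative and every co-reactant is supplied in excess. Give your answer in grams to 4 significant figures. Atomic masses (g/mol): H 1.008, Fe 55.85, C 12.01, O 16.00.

M(C) = 12.01 g/mol.
M(H2) = 2(1.008) = 2.016 g/mol.
n(C) = 23.62 / 12.01 = 1.9667 mol.
Reaction (1): C→CO ratio 1:1 ⇒ n(CO) = 1.9667 mol.
Reaction (2): CO→Fe ratio 3:2 ⇒ n(Fe) = 1.3111 mol.
Reaction (3): Fe→H2 ratio 1:1 ⇒ n(H2) = 1.3111 mol.
Mass of H2 = 1.3111 × 2.016 = 2.6432 g.

2.643 g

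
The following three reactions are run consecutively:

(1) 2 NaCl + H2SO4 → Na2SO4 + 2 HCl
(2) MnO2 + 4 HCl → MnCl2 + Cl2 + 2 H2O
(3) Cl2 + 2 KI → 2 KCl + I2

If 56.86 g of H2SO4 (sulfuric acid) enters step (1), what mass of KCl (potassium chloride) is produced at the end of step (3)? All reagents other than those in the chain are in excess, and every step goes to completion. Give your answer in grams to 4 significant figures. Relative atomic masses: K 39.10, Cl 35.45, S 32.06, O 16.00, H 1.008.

M(H2SO4) = 2(1.008) + 32.06 + 4(16.00) = 98.076 g/mol.
M(KCl) = 39.10 + 35.45 = 74.55 g/mol.
n(H2SO4) = 56.86 / 98.076 = 0.57975 mol.
Reaction (1): H2SO4→HCl ratio 1:2 ⇒ n(HCl) = 1.1595 mol.
Reaction (2): HCl→Cl2 ratio 4:1 ⇒ n(Cl2) = 0.28988 mol.
Reaction (3): Cl2→KCl ratio 1:2 ⇒ n(KCl) = 0.57975 mol.
Mass of KCl = 0.57975 × 74.55 = 43.221 g.

43.22 g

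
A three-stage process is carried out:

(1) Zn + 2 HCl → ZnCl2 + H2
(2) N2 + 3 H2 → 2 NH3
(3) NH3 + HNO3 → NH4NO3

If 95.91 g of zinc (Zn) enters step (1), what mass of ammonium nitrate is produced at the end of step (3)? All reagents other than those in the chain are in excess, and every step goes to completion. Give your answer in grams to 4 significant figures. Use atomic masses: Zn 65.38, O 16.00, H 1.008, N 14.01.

78.29 g

M(Zn) = 65.38 g/mol.
M(NH4NO3) = 2(14.01) + 4(1.008) + 3(16.00) = 80.052 g/mol.
n(Zn) = 95.91 / 65.38 = 1.4670 mol.
Reaction (1): Zn→H2 ratio 1:1 ⇒ n(H2) = 1.4670 mol.
Reaction (2): H2→NH3 ratio 3:2 ⇒ n(NH3) = 0.97797 mol.
Reaction (3): NH3→NH4NO3 ratio 1:1 ⇒ n(NH4NO3) = 0.97797 mol.
Mass of NH4NO3 = 0.97797 × 80.052 = 78.289 g.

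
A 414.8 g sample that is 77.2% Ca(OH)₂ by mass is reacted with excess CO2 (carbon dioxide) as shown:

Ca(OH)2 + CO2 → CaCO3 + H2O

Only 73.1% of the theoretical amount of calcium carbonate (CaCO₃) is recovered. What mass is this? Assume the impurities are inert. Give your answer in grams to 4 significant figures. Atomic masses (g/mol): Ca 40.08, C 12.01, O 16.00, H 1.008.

316.2 g

Pure Ca(OH)2 available = 414.8 g × 0.772 = 320.23 g.
M(Ca(OH)2) = 40.08 + 2(16.00) + 2(1.008) = 74.096 g/mol.
M(CaCO3) = 40.08 + 12.01 + 3(16.00) = 100.09 g/mol.
n(Ca(OH)2) = 320.23 g / 74.096 g/mol = 4.3218 mol.
From the equation the Ca(OH)2:CaCO3 mole ratio is 1:1, so n(CaCO3) = 4.3218 × 1/1 = 4.3218 mol.
Mass of CaCO3 = 4.3218 mol × 100.09 g/mol = 432.57 g.
Actual mass collected = 432.57 g × 0.731 = 316.21 g.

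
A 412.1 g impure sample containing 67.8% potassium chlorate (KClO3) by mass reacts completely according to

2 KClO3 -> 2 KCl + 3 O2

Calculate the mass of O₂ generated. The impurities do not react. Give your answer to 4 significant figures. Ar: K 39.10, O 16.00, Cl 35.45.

109.4 g

Mass of pure KClO3 = 412.1 g × 0.678 = 279.40 g.
M(KClO3) = 39.10 + 35.45 + 3(16.00) = 122.55 g/mol.
M(O2) = 2(16.00) = 32.00 g/mol.
n(KClO3) = 279.40 g / 122.55 g/mol = 2.2799 mol.
From the equation the KClO3:O2 mole ratio is 2:3, so n(O2) = 2.2799 × 3/2 = 3.4199 mol.
Mass of O2 = 3.4199 mol × 32.00 g/mol = 109.44 g.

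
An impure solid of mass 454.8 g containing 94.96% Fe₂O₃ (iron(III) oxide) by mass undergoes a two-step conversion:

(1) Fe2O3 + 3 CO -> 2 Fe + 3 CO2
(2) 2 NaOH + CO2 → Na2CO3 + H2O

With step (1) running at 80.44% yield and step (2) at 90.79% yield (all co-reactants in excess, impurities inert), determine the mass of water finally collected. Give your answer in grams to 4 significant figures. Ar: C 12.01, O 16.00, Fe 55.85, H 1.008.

106.7 g

Pure Fe2O3 = 454.8 × 0.9496 = 431.88 g.
M(Fe2O3) = 2(55.85) + 3(16.00) = 159.70 g/mol.
M(H2O) = 2(1.008) + 16.00 = 18.016 g/mol.
n(Fe2O3) = 431.88 / 159.70 = 2.7043 mol.
Step 1 (Fe2O3:CO2 = 1:3): theoretical n(CO2) = 8.1129 mol; at 80.44% yield, n(CO2) = 6.5260 mol.
Step 2 (CO2:H2O = 1:1): theoretical n(H2O) = 6.5260 mol, so theoretical mass = 6.5260 × 18.016 = 117.57 g.
At 90.79% yield, actual mass of H2O = 117.57 × 0.9079 = 106.74 g.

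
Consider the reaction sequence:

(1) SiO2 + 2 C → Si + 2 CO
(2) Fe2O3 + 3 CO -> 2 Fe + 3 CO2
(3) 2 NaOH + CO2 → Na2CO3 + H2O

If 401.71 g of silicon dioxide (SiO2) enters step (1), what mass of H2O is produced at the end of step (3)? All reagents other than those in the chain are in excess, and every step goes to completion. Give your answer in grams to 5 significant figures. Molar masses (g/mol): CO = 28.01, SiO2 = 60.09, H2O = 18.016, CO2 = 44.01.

n(SiO2) = 401.71 / 60.09 = 6.68514 mol.
Reaction (1): SiO2→CO ratio 1:2 ⇒ n(CO) = 13.3703 mol.
Reaction (2): CO→CO2 ratio 3:3 ⇒ n(CO2) = 13.3703 mol.
Reaction (3): CO2→H2O ratio 1:1 ⇒ n(H2O) = 13.3703 mol.
Mass of H2O = 13.3703 × 18.016 = 240.879 g.

240.88 g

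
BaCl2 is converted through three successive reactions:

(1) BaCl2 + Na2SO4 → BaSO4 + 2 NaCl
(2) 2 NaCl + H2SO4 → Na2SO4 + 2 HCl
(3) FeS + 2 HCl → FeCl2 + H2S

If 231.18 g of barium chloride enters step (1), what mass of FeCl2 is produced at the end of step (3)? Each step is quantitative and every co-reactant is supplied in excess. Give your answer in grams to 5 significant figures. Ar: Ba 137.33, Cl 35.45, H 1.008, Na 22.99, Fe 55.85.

M(BaCl2) = 137.33 + 2(35.45) = 208.23 g/mol.
M(FeCl2) = 55.85 + 2(35.45) = 126.75 g/mol.
n(BaCl2) = 231.18 / 208.23 = 1.11021 mol.
Reaction (1): BaCl2→NaCl ratio 1:2 ⇒ n(NaCl) = 2.22043 mol.
Reaction (2): NaCl→HCl ratio 2:2 ⇒ n(HCl) = 2.22043 mol.
Reaction (3): HCl→FeCl2 ratio 2:1 ⇒ n(FeCl2) = 1.11021 mol.
Mass of FeCl2 = 1.11021 × 126.75 = 140.720 g.

140.72 g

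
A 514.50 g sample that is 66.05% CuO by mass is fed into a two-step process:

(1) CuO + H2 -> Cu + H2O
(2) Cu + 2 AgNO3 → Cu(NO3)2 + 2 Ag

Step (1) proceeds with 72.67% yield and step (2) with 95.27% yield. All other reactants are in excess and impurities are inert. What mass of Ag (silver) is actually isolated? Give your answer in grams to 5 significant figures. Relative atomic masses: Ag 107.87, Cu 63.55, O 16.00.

Pure CuO = 514.50 × 0.6605 = 339.827 g.
M(CuO) = 63.55 + 16.00 = 79.55 g/mol.
M(Ag) = 107.87 g/mol.
n(CuO) = 339.827 / 79.55 = 4.27187 mol.
Step 1 (CuO:Cu = 1:1): theoretical n(Cu) = 4.27187 mol; at 72.67% yield, n(Cu) = 3.10437 mol.
Step 2 (Cu:Ag = 1:2): theoretical n(Ag) = 6.20874 mol, so theoretical mass = 6.20874 × 107.87 = 669.736 g.
At 95.27% yield, actual mass of Ag = 669.736 × 0.9527 = 638.058 g.

638.06 g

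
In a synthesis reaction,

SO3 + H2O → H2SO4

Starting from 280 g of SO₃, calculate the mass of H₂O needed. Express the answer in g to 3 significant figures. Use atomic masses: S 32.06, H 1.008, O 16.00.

M(SO3) = 32.06 + 3(16.00) = 80.06 g/mol.
M(H2O) = 2(1.008) + 16.00 = 18.016 g/mol.
n(SO3) = 280.0 g / 80.06 g/mol = 3.497 mol.
From the equation the SO3:H2O mole ratio is 1:1, so n(H2O) = 3.497 × 1/1 = 3.497 mol.
Mass of H2O = 3.497 mol × 18.016 g/mol = 63.01 g.

63.0 g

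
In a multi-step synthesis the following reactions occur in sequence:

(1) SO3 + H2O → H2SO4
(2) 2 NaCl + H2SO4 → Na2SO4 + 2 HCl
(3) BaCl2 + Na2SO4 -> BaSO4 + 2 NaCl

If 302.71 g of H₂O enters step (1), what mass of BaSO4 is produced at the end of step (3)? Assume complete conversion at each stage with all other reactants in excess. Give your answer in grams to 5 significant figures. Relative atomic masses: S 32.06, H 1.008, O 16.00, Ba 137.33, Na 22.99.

3921.5 g

M(H2O) = 2(1.008) + 16.00 = 18.016 g/mol.
M(BaSO4) = 137.33 + 32.06 + 4(16.00) = 233.39 g/mol.
n(H2O) = 302.71 / 18.016 = 16.8023 mol.
Reaction (1): H2O→H2SO4 ratio 1:1 ⇒ n(H2SO4) = 16.8023 mol.
Reaction (2): H2SO4→Na2SO4 ratio 1:1 ⇒ n(Na2SO4) = 16.8023 mol.
Reaction (3): Na2SO4→BaSO4 ratio 1:1 ⇒ n(BaSO4) = 16.8023 mol.
Mass of BaSO4 = 16.8023 × 233.39 = 3921.49 g.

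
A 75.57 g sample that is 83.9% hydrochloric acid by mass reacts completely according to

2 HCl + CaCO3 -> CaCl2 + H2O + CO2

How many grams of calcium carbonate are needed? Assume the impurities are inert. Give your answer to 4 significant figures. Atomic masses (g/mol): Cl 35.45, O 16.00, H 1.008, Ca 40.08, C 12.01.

Mass of pure HCl = 75.57 g × 0.839 = 63.403 g.
M(HCl) = 1.008 + 35.45 = 36.458 g/mol.
M(CaCO3) = 40.08 + 12.01 + 3(16.00) = 100.09 g/mol.
n(HCl) = 63.403 g / 36.458 g/mol = 1.7391 mol.
From the equation the HCl:CaCO3 mole ratio is 2:1, so n(CaCO3) = 1.7391 × 1/2 = 0.86954 mol.
Mass of CaCO3 = 0.86954 mol × 100.09 g/mol = 87.032 g.

87.03 g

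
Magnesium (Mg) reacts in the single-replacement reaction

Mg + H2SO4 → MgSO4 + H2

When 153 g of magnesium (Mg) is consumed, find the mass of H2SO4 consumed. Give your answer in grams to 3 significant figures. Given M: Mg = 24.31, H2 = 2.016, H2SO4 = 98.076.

n(Mg) = 153.0 g / 24.31 g/mol = 6.294 mol.
From the equation the Mg:H2SO4 mole ratio is 1:1, so n(H2SO4) = 6.294 × 1/1 = 6.294 mol.
Mass of H2SO4 = 6.294 mol × 98.076 g/mol = 617.3 g.

617 g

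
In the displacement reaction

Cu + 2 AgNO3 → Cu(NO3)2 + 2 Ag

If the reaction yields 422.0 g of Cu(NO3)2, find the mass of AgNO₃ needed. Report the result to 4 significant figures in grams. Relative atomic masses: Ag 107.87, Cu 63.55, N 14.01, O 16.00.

M(Cu(NO3)2) = 63.55 + 2(14.01) + 6(16.00) = 187.57 g/mol.
M(AgNO3) = 107.87 + 14.01 + 3(16.00) = 169.88 g/mol.
n(Cu(NO3)2) = 422.00 g / 187.57 g/mol = 2.2498 mol.
From the equation the Cu(NO3)2:AgNO3 mole ratio is 1:2, so n(AgNO3) = 2.2498 × 2/1 = 4.4997 mol.
Mass of AgNO3 = 4.4997 mol × 169.88 g/mol = 764.40 g.

764.4 g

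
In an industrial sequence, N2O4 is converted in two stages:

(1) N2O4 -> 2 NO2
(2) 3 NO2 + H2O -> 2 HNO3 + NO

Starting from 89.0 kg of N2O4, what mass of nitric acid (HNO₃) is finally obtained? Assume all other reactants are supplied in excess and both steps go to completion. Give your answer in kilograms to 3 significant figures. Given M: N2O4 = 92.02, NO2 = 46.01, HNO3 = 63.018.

89.0 kg = 89000 g.
n(N2O4) = 89000 / 92.02 = 967.2 mol.
Step 1 gives a 1:2 ratio of N2O4 to NO2, so n(NO2) = 1934 mol.
In step 2 the NO2:HNO3 ratio is 3:2, so n(HNO3) = 1290 mol.
Mass of HNO3 = 1290 × 63.018 = 81270 g = 81.3 kg.

81.3 kg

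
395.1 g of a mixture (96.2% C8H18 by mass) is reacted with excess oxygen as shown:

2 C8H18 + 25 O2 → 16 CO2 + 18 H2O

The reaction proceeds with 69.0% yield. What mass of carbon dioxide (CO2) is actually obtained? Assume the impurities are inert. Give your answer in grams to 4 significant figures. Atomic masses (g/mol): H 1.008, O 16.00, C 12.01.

808.4 g

Pure C8H18 available = 395.1 g × 0.962 = 380.09 g.
M(C8H18) = 8(12.01) + 18(1.008) = 114.224 g/mol.
M(CO2) = 12.01 + 2(16.00) = 44.01 g/mol.
n(C8H18) = 380.09 g / 114.224 g/mol = 3.3276 mol.
From the equation the C8H18:CO2 mole ratio is 2:16, so n(CO2) = 3.3276 × 16/2 = 26.620 mol.
Mass of CO2 = 26.620 mol × 44.01 g/mol = 1171.6 g.
Actual mass collected = 1171.6 g × 0.690 = 808.38 g.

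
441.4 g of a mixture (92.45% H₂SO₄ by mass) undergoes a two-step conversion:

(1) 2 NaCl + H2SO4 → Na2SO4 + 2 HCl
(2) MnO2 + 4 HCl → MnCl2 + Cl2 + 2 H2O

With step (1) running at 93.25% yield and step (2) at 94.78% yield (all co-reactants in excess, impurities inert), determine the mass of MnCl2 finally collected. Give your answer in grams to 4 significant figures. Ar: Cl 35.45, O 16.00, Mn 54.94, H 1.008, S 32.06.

Pure H2SO4 = 441.4 × 0.9245 = 408.07 g.
M(H2SO4) = 2(1.008) + 32.06 + 4(16.00) = 98.076 g/mol.
M(MnCl2) = 54.94 + 2(35.45) = 125.84 g/mol.
n(H2SO4) = 408.07 / 98.076 = 4.1608 mol.
Step 1 (H2SO4:HCl = 1:2): theoretical n(HCl) = 8.3216 mol; at 93.25% yield, n(HCl) = 7.7599 mol.
Step 2 (HCl:MnCl2 = 4:1): theoretical n(MnCl2) = 1.9400 mol, so theoretical mass = 1.9400 × 125.84 = 244.13 g.
At 94.78% yield, actual mass of MnCl2 = 244.13 × 0.9478 = 231.38 g.

231.4 g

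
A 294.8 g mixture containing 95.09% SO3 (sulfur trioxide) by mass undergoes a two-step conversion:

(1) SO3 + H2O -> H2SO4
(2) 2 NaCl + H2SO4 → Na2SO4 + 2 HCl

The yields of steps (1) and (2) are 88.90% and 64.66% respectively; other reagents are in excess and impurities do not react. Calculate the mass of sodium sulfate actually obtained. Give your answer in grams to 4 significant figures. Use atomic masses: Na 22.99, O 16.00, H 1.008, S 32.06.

285.9 g

Pure SO3 = 294.8 × 0.9509 = 280.33 g.
M(SO3) = 32.06 + 3(16.00) = 80.06 g/mol.
M(Na2SO4) = 2(22.99) + 32.06 + 4(16.00) = 142.04 g/mol.
n(SO3) = 280.33 / 80.06 = 3.5014 mol.
Step 1 (SO3:H2SO4 = 1:1): theoretical n(H2SO4) = 3.5014 mol; at 88.90% yield, n(H2SO4) = 3.1128 mol.
Step 2 (H2SO4:Na2SO4 = 1:1): theoretical n(Na2SO4) = 3.1128 mol, so theoretical mass = 3.1128 × 142.04 = 442.14 g.
At 64.66% yield, actual mass of Na2SO4 = 442.14 × 0.6466 = 285.89 g.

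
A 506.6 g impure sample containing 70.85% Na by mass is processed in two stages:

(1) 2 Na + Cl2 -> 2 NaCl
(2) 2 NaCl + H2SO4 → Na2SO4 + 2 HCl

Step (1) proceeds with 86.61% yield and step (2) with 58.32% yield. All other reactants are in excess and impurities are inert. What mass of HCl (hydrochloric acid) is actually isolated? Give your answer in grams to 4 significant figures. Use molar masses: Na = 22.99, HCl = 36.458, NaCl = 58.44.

Pure Na = 506.6 × 0.7085 = 358.93 g.
n(Na) = 358.93 / 22.99 = 15.612 mol.
Step 1 (Na:NaCl = 2:2): theoretical n(NaCl) = 15.612 mol; at 86.61% yield, n(NaCl) = 13.522 mol.
Step 2 (NaCl:HCl = 2:2): theoretical n(HCl) = 13.522 mol, so theoretical mass = 13.522 × 36.458 = 492.98 g.
At 58.32% yield, actual mass of HCl = 492.98 × 0.5832 = 287.50 g.

287.5 g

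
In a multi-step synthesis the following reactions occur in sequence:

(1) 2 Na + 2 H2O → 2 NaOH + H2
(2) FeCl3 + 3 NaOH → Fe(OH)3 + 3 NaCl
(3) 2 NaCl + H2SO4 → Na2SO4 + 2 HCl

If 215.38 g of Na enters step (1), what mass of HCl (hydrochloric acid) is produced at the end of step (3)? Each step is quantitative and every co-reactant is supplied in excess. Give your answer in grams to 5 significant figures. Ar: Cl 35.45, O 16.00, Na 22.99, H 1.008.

M(Na) = 22.99 g/mol.
M(HCl) = 1.008 + 35.45 = 36.458 g/mol.
n(Na) = 215.38 / 22.99 = 9.36842 mol.
Reaction (1): Na→NaOH ratio 2:2 ⇒ n(NaOH) = 9.36842 mol.
Reaction (2): NaOH→NaCl ratio 3:3 ⇒ n(NaCl) = 9.36842 mol.
Reaction (3): NaCl→HCl ratio 2:2 ⇒ n(HCl) = 9.36842 mol.
Mass of HCl = 9.36842 × 36.458 = 341.554 g.

341.55 g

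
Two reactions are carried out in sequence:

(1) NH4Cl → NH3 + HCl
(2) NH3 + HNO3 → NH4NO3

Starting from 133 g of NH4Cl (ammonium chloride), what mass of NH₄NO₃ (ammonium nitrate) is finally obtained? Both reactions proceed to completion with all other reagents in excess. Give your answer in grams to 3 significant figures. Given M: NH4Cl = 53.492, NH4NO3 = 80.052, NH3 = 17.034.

199 g

n(NH4Cl) = 133.0 / 53.492 = 2.486 mol.
Step 1 gives a 1:1 ratio of NH4Cl to NH3, so n(NH3) = 2.486 mol.
In step 2 the NH3:NH4NO3 ratio is 1:1, so n(NH4NO3) = 2.486 mol.
Mass of NH4NO3 = 2.486 × 80.052 = 199.0 g.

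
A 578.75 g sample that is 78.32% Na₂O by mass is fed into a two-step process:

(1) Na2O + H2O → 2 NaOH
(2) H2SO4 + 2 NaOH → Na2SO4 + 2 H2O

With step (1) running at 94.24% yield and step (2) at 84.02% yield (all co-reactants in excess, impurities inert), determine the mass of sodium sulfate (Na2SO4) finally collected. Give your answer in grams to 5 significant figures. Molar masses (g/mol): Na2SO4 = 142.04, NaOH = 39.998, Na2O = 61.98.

Pure Na2O = 578.75 × 0.7832 = 453.277 g.
n(Na2O) = 453.277 / 61.98 = 7.31328 mol.
Step 1 (Na2O:NaOH = 1:2): theoretical n(NaOH) = 14.6266 mol; at 94.24% yield, n(NaOH) = 13.7841 mol.
Step 2 (NaOH:Na2SO4 = 2:1): theoretical n(Na2SO4) = 6.89203 mol, so theoretical mass = 6.89203 × 142.04 = 978.944 g.
At 84.02% yield, actual mass of Na2SO4 = 978.944 × 0.8402 = 822.509 g.

822.51 g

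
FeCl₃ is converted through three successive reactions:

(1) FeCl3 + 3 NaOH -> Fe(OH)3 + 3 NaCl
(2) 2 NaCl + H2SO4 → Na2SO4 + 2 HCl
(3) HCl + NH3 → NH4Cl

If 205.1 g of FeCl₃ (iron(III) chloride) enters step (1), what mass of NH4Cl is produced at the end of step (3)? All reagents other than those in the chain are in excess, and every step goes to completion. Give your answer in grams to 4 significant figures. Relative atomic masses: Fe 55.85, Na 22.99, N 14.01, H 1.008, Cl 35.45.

M(FeCl3) = 55.85 + 3(35.45) = 162.20 g/mol.
M(NH4Cl) = 14.01 + 4(1.008) + 35.45 = 53.492 g/mol.
n(FeCl3) = 205.1 / 162.20 = 1.2645 mol.
Reaction (1): FeCl3→NaCl ratio 1:3 ⇒ n(NaCl) = 3.7935 mol.
Reaction (2): NaCl→HCl ratio 2:2 ⇒ n(HCl) = 3.7935 mol.
Reaction (3): HCl→NH4Cl ratio 1:1 ⇒ n(NH4Cl) = 3.7935 mol.
Mass of NH4Cl = 3.7935 × 53.492 = 202.92 g.

202.9 g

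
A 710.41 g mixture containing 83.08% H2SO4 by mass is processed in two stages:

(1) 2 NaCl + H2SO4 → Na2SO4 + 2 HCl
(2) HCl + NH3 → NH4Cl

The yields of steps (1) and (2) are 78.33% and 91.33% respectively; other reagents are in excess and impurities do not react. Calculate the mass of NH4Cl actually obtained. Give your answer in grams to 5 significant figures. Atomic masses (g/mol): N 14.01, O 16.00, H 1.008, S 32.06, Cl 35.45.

460.58 g

Pure H2SO4 = 710.41 × 0.8308 = 590.209 g.
M(H2SO4) = 2(1.008) + 32.06 + 4(16.00) = 98.076 g/mol.
M(NH4Cl) = 14.01 + 4(1.008) + 35.45 = 53.492 g/mol.
n(H2SO4) = 590.209 / 98.076 = 6.01787 mol.
Step 1 (H2SO4:HCl = 1:2): theoretical n(HCl) = 12.0357 mol; at 78.33% yield, n(HCl) = 9.42760 mol.
Step 2 (HCl:NH4Cl = 1:1): theoretical n(NH4Cl) = 9.42760 mol, so theoretical mass = 9.42760 × 53.492 = 504.301 g.
At 91.33% yield, actual mass of NH4Cl = 504.301 × 0.9133 = 460.578 g.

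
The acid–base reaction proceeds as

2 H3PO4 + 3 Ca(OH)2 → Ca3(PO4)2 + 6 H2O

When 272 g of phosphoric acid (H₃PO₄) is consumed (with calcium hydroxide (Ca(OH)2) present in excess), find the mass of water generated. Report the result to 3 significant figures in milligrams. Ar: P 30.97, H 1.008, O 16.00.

M(H3PO4) = 3(1.008) + 30.97 + 4(16.00) = 97.994 g/mol.
M(H2O) = 2(1.008) + 16.00 = 18.016 g/mol.
n(H3PO4) = 272.0 g / 97.994 g/mol = 2.776 mol.
From the equation the H3PO4:H2O mole ratio is 2:6, so n(H2O) = 2.776 × 6/2 = 8.327 mol.
Mass of H2O = 8.327 mol × 18.016 g/mol = 150.0 g.
Converting to mg: 150.0 g = 150000 mg.

150000 mg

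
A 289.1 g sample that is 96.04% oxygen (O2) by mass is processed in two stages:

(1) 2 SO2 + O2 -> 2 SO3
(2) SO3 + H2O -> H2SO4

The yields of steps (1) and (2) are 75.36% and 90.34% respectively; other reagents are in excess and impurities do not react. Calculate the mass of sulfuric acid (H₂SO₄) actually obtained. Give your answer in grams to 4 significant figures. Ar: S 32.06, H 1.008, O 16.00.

1159 g

Pure O2 = 289.1 × 0.9604 = 277.65 g.
M(O2) = 2(16.00) = 32.00 g/mol.
M(H2SO4) = 2(1.008) + 32.06 + 4(16.00) = 98.076 g/mol.
n(O2) = 277.65 / 32.00 = 8.6766 mol.
Step 1 (O2:SO3 = 1:2): theoretical n(SO3) = 17.353 mol; at 75.36% yield, n(SO3) = 13.077 mol.
Step 2 (SO3:H2SO4 = 1:1): theoretical n(H2SO4) = 13.077 mol, so theoretical mass = 13.077 × 98.076 = 1282.6 g.
At 90.34% yield, actual mass of H2SO4 = 1282.6 × 0.9034 = 1158.7 g.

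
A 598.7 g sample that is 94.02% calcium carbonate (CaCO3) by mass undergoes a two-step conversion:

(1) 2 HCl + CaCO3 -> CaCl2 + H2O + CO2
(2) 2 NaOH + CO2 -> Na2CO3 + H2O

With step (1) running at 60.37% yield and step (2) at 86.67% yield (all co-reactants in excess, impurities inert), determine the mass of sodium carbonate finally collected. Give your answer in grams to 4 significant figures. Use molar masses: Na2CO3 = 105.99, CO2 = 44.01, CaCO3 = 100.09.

311.9 g

Pure CaCO3 = 598.7 × 0.9402 = 562.90 g.
n(CaCO3) = 562.90 / 100.09 = 5.6239 mol.
Step 1 (CaCO3:CO2 = 1:1): theoretical n(CO2) = 5.6239 mol; at 60.37% yield, n(CO2) = 3.3952 mol.
Step 2 (CO2:Na2CO3 = 1:1): theoretical n(Na2CO3) = 3.3952 mol, so theoretical mass = 3.3952 × 105.99 = 359.85 g.
At 86.67% yield, actual mass of Na2CO3 = 359.85 × 0.8667 = 311.88 g.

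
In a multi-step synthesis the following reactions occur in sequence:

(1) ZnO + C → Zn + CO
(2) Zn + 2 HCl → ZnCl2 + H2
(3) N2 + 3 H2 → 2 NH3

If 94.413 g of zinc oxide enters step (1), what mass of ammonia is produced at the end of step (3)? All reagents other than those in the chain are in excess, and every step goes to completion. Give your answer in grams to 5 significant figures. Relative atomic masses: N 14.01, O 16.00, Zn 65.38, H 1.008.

13.175 g

M(ZnO) = 65.38 + 16.00 = 81.38 g/mol.
M(NH3) = 14.01 + 3(1.008) = 17.034 g/mol.
n(ZnO) = 94.413 / 81.38 = 1.16015 mol.
Reaction (1): ZnO→Zn ratio 1:1 ⇒ n(Zn) = 1.16015 mol.
Reaction (2): Zn→H2 ratio 1:1 ⇒ n(H2) = 1.16015 mol.
Reaction (3): H2→NH3 ratio 3:2 ⇒ n(NH3) = 0.773433 mol.
Mass of NH3 = 0.773433 × 17.034 = 13.1747 g.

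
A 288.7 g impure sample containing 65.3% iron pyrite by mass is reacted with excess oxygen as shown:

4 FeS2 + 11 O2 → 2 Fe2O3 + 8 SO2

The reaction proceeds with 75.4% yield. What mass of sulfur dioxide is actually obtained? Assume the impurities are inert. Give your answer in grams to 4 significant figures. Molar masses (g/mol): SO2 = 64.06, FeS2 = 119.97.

151.8 g

Pure FeS2 available = 288.7 g × 0.653 = 188.52 g.
n(FeS2) = 188.52 g / 119.97 g/mol = 1.5714 mol.
From the equation the FeS2:SO2 mole ratio is 4:8, so n(SO2) = 1.5714 × 8/4 = 3.1428 mol.
Mass of SO2 = 3.1428 mol × 64.06 g/mol = 201.33 g.
Actual mass collected = 201.33 g × 0.754 = 151.80 g.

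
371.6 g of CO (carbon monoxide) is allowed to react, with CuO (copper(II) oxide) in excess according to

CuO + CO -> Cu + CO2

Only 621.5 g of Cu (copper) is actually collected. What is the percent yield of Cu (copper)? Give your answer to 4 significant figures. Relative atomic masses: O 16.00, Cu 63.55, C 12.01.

73.72 %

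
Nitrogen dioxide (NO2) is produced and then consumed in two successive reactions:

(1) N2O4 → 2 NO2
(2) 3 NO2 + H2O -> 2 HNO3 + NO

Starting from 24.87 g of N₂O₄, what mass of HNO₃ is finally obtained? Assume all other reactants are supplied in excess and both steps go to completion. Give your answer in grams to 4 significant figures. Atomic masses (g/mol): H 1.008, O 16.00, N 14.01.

M(N2O4) = 2(14.01) + 4(16.00) = 92.02 g/mol.
M(HNO3) = 1.008 + 14.01 + 3(16.00) = 63.018 g/mol.
n(N2O4) = 24.870 / 92.02 = 0.27027 mol.
Step 1 gives a 1:2 ratio of N2O4 to NO2, so n(NO2) = 0.54053 mol.
In step 2 the NO2:HNO3 ratio is 3:2, so n(HNO3) = 0.36036 mol.
Mass of HNO3 = 0.36036 × 63.018 = 22.709 g.

22.71 g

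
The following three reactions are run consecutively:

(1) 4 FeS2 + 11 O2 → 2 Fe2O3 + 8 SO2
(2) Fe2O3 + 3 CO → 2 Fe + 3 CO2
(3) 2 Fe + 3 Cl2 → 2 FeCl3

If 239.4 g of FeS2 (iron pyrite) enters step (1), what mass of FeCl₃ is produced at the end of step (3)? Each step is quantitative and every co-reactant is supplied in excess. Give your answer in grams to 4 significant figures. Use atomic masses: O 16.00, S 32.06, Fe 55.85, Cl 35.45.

323.7 g

M(FeS2) = 55.85 + 2(32.06) = 119.97 g/mol.
M(FeCl3) = 55.85 + 3(35.45) = 162.20 g/mol.
n(FeS2) = 239.4 / 119.97 = 1.9955 mol.
Reaction (1): FeS2→Fe2O3 ratio 4:2 ⇒ n(Fe2O3) = 0.99775 mol.
Reaction (2): Fe2O3→Fe ratio 1:2 ⇒ n(Fe) = 1.9955 mol.
Reaction (3): Fe→FeCl3 ratio 2:2 ⇒ n(FeCl3) = 1.9955 mol.
Mass of FeCl3 = 1.9955 × 162.20 = 323.67 g.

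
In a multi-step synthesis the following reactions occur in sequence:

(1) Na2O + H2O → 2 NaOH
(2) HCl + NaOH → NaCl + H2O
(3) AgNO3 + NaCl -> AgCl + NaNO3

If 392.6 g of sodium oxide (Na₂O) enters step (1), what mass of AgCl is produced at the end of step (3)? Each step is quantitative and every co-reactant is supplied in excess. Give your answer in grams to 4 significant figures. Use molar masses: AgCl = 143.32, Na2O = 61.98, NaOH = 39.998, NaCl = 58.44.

n(Na2O) = 392.6 / 61.98 = 6.3343 mol.
Reaction (1): Na2O→NaOH ratio 1:2 ⇒ n(NaOH) = 12.669 mol.
Reaction (2): NaOH→NaCl ratio 1:1 ⇒ n(NaCl) = 12.669 mol.
Reaction (3): NaCl→AgCl ratio 1:1 ⇒ n(AgCl) = 12.669 mol.
Mass of AgCl = 12.669 × 143.32 = 1815.7 g.

1816 g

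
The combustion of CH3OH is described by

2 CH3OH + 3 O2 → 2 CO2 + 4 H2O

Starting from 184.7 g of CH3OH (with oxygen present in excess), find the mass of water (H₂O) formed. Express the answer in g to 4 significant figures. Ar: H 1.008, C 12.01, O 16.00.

M(CH3OH) = 12.01 + 4(1.008) + 16.00 = 32.042 g/mol.
M(H2O) = 2(1.008) + 16.00 = 18.016 g/mol.
n(CH3OH) = 184.70 g / 32.042 g/mol = 5.7643 mol.
From the equation the CH3OH:H2O mole ratio is 2:4, so n(H2O) = 5.7643 × 4/2 = 11.529 mol.
Mass of H2O = 11.529 mol × 18.016 g/mol = 207.70 g.

207.7 g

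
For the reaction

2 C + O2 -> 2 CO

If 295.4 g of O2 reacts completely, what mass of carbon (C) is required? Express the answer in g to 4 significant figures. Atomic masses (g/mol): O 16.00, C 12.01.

221.7 g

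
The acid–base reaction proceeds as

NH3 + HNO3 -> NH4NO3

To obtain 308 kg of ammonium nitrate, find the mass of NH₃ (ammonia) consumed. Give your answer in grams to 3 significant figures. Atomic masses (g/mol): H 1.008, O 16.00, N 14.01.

M(NH4NO3) = 2(14.01) + 4(1.008) + 3(16.00) = 80.052 g/mol.
M(NH3) = 14.01 + 3(1.008) = 17.034 g/mol.
Convert: 308 kg = 308000 g.
n(NH4NO3) = 308000 g / 80.052 g/mol = 3847 mol.
From the equation the NH4NO3:NH3 mole ratio is 1:1, so n(NH3) = 3847 × 1/1 = 3847 mol.
Mass of NH3 = 3847 mol × 17.034 g/mol = 65540 g.

65500 g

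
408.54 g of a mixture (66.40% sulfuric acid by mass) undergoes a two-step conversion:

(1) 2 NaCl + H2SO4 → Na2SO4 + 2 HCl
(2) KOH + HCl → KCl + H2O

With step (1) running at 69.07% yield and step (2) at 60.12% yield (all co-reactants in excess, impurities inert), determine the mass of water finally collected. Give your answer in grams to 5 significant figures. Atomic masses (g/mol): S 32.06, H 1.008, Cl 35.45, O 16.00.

Pure H2SO4 = 408.54 × 0.6640 = 271.271 g.
M(H2SO4) = 2(1.008) + 32.06 + 4(16.00) = 98.076 g/mol.
M(H2O) = 2(1.008) + 16.00 = 18.016 g/mol.
n(H2SO4) = 271.271 / 98.076 = 2.76592 mol.
Step 1 (H2SO4:HCl = 1:2): theoretical n(HCl) = 5.53184 mol; at 69.07% yield, n(HCl) = 3.82084 mol.
Step 2 (HCl:H2O = 1:1): theoretical n(H2O) = 3.82084 mol, so theoretical mass = 3.82084 × 18.016 = 68.8363 g.
At 60.12% yield, actual mass of H2O = 68.8363 × 0.6012 = 41.3844 g.

41.384 g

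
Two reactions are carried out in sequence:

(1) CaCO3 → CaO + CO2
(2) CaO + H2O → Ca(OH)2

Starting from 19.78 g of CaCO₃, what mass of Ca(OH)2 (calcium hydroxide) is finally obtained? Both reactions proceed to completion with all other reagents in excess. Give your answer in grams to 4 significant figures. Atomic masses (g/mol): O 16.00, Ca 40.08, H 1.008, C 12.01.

14.64 g

M(CaCO3) = 40.08 + 12.01 + 3(16.00) = 100.09 g/mol.
M(Ca(OH)2) = 40.08 + 2(16.00) + 2(1.008) = 74.096 g/mol.
n(CaCO3) = 19.780 / 100.09 = 0.19762 mol.
Step 1 gives a 1:1 ratio of CaCO3 to CaO, so n(CaO) = 0.19762 mol.
In step 2 the CaO:Ca(OH)2 ratio is 1:1, so n(Ca(OH)2) = 0.19762 mol.
Mass of Ca(OH)2 = 0.19762 × 74.096 = 14.643 g.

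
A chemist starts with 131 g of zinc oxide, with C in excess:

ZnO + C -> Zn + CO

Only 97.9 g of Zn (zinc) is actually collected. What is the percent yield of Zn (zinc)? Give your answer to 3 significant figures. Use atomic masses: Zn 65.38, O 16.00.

93.0 %

M(ZnO) = 65.38 + 16.00 = 81.38 g/mol.
M(Zn) = 65.38 g/mol.
n(ZnO) = 131.0 g / 81.38 g/mol = 1.610 mol.
From the equation the ZnO:Zn mole ratio is 1:1, so n(Zn) = 1.610 × 1/1 = 1.610 mol.
Mass of Zn = 1.610 mol × 65.38 g/mol = 105.2 g.
This is the theoretical yield. Percent yield = 97.9 g / 105.2 g × 100% = 93.02%.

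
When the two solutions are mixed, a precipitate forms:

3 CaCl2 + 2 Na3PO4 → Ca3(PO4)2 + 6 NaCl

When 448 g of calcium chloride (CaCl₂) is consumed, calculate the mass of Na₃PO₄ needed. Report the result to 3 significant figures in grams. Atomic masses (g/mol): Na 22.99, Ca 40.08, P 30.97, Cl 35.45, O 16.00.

M(CaCl2) = 40.08 + 2(35.45) = 110.98 g/mol.
M(Na3PO4) = 3(22.99) + 30.97 + 4(16.00) = 163.94 g/mol.
n(CaCl2) = 448.0 g / 110.98 g/mol = 4.037 mol.
From the equation the CaCl2:Na3PO4 mole ratio is 3:2, so n(Na3PO4) = 4.037 × 2/3 = 2.691 mol.
Mass of Na3PO4 = 2.691 mol × 163.94 g/mol = 441.2 g.

441 g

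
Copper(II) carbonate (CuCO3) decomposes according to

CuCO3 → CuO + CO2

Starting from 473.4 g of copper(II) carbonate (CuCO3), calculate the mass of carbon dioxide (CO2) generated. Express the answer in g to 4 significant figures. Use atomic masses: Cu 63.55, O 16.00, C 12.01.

M(CuCO3) = 63.55 + 12.01 + 3(16.00) = 123.56 g/mol.
M(CO2) = 12.01 + 2(16.00) = 44.01 g/mol.
n(CuCO3) = 473.40 g / 123.56 g/mol = 3.8313 mol.
From the equation the CuCO3:CO2 mole ratio is 1:1, so n(CO2) = 3.8313 × 1/1 = 3.8313 mol.
Mass of CO2 = 3.8313 mol × 44.01 g/mol = 168.62 g.

168.6 g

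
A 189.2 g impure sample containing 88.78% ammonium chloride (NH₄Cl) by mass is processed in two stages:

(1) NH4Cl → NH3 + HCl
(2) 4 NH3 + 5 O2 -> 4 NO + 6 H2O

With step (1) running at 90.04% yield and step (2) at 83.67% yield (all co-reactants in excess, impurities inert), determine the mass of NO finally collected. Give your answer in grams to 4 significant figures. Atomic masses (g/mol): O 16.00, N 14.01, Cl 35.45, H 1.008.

70.99 g

Pure NH4Cl = 189.2 × 0.8878 = 167.97 g.
M(NH4Cl) = 14.01 + 4(1.008) + 35.45 = 53.492 g/mol.
M(NO) = 14.01 + 16.00 = 30.01 g/mol.
n(NH4Cl) = 167.97 / 53.492 = 3.1401 mol.
Step 1 (NH4Cl:NH3 = 1:1): theoretical n(NH3) = 3.1401 mol; at 90.04% yield, n(NH3) = 2.8274 mol.
Step 2 (NH3:NO = 4:4): theoretical n(NO) = 2.8274 mol, so theoretical mass = 2.8274 × 30.01 = 84.849 g.
At 83.67% yield, actual mass of NO = 84.849 × 0.8367 = 70.994 g.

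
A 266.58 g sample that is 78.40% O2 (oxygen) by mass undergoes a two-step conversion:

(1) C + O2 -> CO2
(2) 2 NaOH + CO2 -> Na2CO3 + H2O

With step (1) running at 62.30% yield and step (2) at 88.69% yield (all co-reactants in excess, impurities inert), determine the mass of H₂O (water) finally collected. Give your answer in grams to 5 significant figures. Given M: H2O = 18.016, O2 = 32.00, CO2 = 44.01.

Pure O2 = 266.58 × 0.7840 = 208.999 g.
n(O2) = 208.999 / 32.00 = 6.53121 mol.
Step 1 (O2:CO2 = 1:1): theoretical n(CO2) = 6.53121 mol; at 62.30% yield, n(CO2) = 4.06894 mol.
Step 2 (CO2:H2O = 1:1): theoretical n(H2O) = 4.06894 mol, so theoretical mass = 4.06894 × 18.016 = 73.3061 g.
At 88.69% yield, actual mass of H2O = 73.3061 × 0.8869 = 65.0152 g.

65.015 g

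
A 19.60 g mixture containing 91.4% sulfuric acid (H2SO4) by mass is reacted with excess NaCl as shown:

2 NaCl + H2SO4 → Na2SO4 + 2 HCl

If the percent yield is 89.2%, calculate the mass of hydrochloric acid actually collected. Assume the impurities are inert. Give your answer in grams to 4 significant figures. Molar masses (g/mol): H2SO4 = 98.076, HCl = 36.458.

11.88 g

Pure H2SO4 available = 19.60 g × 0.914 = 17.914 g.
n(H2SO4) = 17.914 g / 98.076 g/mol = 0.18266 mol.
From the equation the H2SO4:HCl mole ratio is 1:2, so n(HCl) = 0.18266 × 2/1 = 0.36532 mol.
Mass of HCl = 0.36532 mol × 36.458 g/mol = 13.319 g.
Actual mass collected = 13.319 g × 0.892 = 11.880 g.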